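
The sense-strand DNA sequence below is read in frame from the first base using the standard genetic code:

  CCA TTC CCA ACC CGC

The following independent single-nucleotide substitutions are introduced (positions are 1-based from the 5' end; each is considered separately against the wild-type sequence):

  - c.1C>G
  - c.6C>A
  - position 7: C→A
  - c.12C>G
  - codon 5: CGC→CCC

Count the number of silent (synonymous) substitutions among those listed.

1

Codon 1: CCA (Pro) → GCA (Ala) — missense.
Codon 2: TTC (Phe) → TTA (Leu) — missense.
Codon 3: CCA (Pro) → ACA (Thr) — missense.
Codon 4: ACC (Thr) → ACG (Thr) — synonymous.
Codon 5: CGC (Arg) → CCC (Pro) — missense.
Synonymous: 1 of 5.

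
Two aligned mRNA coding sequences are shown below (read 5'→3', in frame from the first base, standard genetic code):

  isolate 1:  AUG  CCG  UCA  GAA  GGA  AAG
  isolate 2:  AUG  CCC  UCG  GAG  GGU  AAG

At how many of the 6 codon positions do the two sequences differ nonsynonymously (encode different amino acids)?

0

Codon 1: AUG Met / AUG Met — identical.
Codon 2: CCG Pro / CCC Pro — synonymous.
Codon 3: UCA Ser / UCG Ser — synonymous.
Codon 4: GAA Glu / GAG Glu — synonymous.
Codon 5: GGA Gly / GGU Gly — synonymous.
Codon 6: AAG Lys / AAG Lys — identical.
Nonsynonymous differences: 0.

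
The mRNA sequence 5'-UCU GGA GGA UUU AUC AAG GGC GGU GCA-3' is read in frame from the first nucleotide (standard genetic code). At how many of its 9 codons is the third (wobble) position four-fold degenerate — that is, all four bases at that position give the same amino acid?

6

Codon 1 UCU (Ser): third position 4-fold.
Codon 2 GGA (Gly): third position 4-fold.
Codon 3 GGA (Gly): third position 4-fold.
Codon 4 UUU (Phe): third position 2-fold.
Codon 5 AUC (Ile): third position 3-fold.
Codon 6 AAG (Lys): third position 2-fold.
Codon 7 GGC (Gly): third position 4-fold.
Codon 8 GGU (Gly): third position 4-fold.
Codon 9 GCA (Ala): third position 4-fold.
Four-fold degenerate third positions: 6.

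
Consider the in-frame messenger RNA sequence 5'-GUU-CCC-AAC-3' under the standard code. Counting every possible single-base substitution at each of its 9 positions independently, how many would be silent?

7

Codon 1 (GUU, Val): 3 synonymous substitutions.
Codon 2 (CCC, Pro): 3 synonymous substitutions.
Codon 3 (AAC, Asn): 1 synonymous substitution.
Total: 3 + 3 + 1 = 7.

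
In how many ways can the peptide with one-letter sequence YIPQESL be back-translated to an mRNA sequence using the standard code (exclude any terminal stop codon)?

Tyr: 2 codons.
Ile: 3 codons.
Pro: 4 codons.
Gln: 2 codons.
Glu: 2 codons.
Ser: 6 codons.
Leu: 6 codons.
2 × 3 × 4 × 2 × 2 × 6 × 6 = 3456.

3456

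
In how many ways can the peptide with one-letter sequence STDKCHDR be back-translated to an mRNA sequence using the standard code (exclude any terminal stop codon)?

4608

Ser: 6 codons.
Thr: 4 codons.
Asp: 2 codons.
Lys: 2 codons.
Cys: 2 codons.
His: 2 codons.
Asp: 2 codons.
Arg: 6 codons.
6 × 4 × 2 × 2 × 2 × 2 × 2 × 6 = 4608.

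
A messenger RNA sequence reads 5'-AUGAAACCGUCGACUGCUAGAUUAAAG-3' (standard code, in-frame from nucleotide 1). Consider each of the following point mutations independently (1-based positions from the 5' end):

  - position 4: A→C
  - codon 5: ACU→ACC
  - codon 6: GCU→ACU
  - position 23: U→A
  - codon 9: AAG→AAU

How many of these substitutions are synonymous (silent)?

Codon 2: AAA (Lys) → CAA (Gln) — missense.
Codon 5: ACU (Thr) → ACC (Thr) — synonymous.
Codon 6: GCU (Ala) → ACU (Thr) — missense.
Codon 8: UUA (Leu) → UAA (Stop) — nonsense.
Codon 9: AAG (Lys) → AAU (Asn) — missense.
Synonymous: 1 of 5.

1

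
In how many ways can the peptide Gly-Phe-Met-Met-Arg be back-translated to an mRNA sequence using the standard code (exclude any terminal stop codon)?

Gly: 4 codons.
Phe: 2 codons.
Met: 1 codon.
Met: 1 codon.
Arg: 6 codons.
4 × 2 × 1 × 1 × 6 = 48.

48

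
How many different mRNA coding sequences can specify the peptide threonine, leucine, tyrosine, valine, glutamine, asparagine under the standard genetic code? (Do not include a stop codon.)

Thr: 4 codons.
Leu: 6 codons.
Tyr: 2 codons.
Val: 4 codons.
Gln: 2 codons.
Asn: 2 codons.
4 × 6 × 2 × 4 × 2 × 2 = 768.

768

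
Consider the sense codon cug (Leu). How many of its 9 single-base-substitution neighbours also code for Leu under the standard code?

Position 1: UUG → 1 synonymous.
Position 2: none → 0 synonymous.
Position 3: CUU, CUC, CUA → 3 synonymous.
Total: 1 + 0 + 3 = 4.

4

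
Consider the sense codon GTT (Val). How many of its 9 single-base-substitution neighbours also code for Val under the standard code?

Position 1: none → 0 synonymous.
Position 2: none → 0 synonymous.
Position 3: GTC, GTA, GTG → 3 synonymous.
Total: 0 + 0 + 3 = 3.

3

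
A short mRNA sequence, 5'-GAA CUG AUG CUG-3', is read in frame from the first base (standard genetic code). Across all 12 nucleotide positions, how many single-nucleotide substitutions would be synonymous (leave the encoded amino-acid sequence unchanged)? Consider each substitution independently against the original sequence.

9

Codon 1 (GAA, Glu): 1 synonymous substitution.
Codon 2 (CUG, Leu): 4 synonymous substitutions.
Codon 3 (AUG, Met): 0 synonymous substitutions.
Codon 4 (CUG, Leu): 4 synonymous substitutions.
Total: 1 + 4 + 0 + 4 = 9.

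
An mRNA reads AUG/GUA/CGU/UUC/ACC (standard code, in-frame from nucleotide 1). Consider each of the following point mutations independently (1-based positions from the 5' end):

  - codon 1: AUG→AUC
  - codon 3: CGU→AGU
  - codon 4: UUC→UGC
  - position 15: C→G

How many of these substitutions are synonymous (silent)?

1

Codon 1: AUG (Met) → AUC (Ile) — missense.
Codon 3: CGU (Arg) → AGU (Ser) — missense.
Codon 4: UUC (Phe) → UGC (Cys) — missense.
Codon 5: ACC (Thr) → ACG (Thr) — synonymous.
Synonymous: 1 of 4.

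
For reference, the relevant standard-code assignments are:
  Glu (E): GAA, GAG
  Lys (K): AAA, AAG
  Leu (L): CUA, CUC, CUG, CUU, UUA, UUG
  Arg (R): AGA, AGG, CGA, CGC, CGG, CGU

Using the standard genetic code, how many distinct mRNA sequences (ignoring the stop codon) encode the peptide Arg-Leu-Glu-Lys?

Arg: 6 codons.
Leu: 6 codons.
Glu: 2 codons.
Lys: 2 codons.
6 × 6 × 2 × 2 = 144.

144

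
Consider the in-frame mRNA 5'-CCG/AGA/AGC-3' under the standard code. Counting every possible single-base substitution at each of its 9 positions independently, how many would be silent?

6

Codon 1 (CCG, Pro): 3 synonymous substitutions.
Codon 2 (AGA, Arg): 2 synonymous substitutions.
Codon 3 (AGC, Ser): 1 synonymous substitution.
Total: 3 + 2 + 1 = 6.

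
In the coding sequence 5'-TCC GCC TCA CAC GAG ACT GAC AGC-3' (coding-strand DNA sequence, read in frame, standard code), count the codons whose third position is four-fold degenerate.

4

Codon 1 TCC (Ser): third position 4-fold.
Codon 2 GCC (Ala): third position 4-fold.
Codon 3 TCA (Ser): third position 4-fold.
Codon 4 CAC (His): third position 2-fold.
Codon 5 GAG (Glu): third position 2-fold.
Codon 6 ACT (Thr): third position 4-fold.
Codon 7 GAC (Asp): third position 2-fold.
Codon 8 AGC (Ser): third position 2-fold.
Four-fold degenerate third positions: 4.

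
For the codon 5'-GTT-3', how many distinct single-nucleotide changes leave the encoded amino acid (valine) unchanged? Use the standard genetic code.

Position 1: none → 0 synonymous.
Position 2: none → 0 synonymous.
Position 3: GTC, GTA, GTG → 3 synonymous.
Total: 0 + 0 + 3 = 3.

3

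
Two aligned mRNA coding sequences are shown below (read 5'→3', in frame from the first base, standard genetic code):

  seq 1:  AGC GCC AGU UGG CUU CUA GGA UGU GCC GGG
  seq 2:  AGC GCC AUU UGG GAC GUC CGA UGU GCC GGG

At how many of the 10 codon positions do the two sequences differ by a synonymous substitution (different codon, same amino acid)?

Codon 1: AGC Ser / AGC Ser — identical.
Codon 2: GCC Ala / GCC Ala — identical.
Codon 3: AGU Ser / AUU Ile — nonsynonymous.
Codon 4: UGG Trp / UGG Trp — identical.
Codon 5: CUU Leu / GAC Asp — nonsynonymous.
Codon 6: CUA Leu / GUC Val — nonsynonymous.
Codon 7: GGA Gly / CGA Arg — nonsynonymous.
Codon 8: UGU Cys / UGU Cys — identical.
Codon 9: GCC Ala / GCC Ala — identical.
Codon 10: GGG Gly / GGG Gly — identical.
Synonymous differences: 0.

0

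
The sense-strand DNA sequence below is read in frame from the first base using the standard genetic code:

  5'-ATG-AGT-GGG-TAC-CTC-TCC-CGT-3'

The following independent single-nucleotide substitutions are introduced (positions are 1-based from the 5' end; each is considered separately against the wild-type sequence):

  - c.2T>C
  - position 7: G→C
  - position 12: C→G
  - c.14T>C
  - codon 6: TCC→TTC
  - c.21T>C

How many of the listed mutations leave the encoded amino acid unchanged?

Codon 1: ATG (Met) → ACG (Thr) — missense.
Codon 3: GGG (Gly) → CGG (Arg) — missense.
Codon 4: TAC (Tyr) → TAG (Stop) — nonsense.
Codon 5: CTC (Leu) → CCC (Pro) — missense.
Codon 6: TCC (Ser) → TTC (Phe) — missense.
Codon 7: CGT (Arg) → CGC (Arg) — synonymous.
Synonymous: 1 of 6.

1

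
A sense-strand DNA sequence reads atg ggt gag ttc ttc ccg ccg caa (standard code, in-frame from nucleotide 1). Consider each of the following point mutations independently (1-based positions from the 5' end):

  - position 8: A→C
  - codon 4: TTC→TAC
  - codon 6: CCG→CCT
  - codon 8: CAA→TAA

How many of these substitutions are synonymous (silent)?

Codon 3: GAG (Glu) → GCG (Ala) — missense.
Codon 4: TTC (Phe) → TAC (Tyr) — missense.
Codon 6: CCG (Pro) → CCT (Pro) — synonymous.
Codon 8: CAA (Gln) → TAA (Stop) — nonsense.
Synonymous: 1 of 4.

1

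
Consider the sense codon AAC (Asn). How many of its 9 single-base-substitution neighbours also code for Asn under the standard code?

1

Position 1: none → 0 synonymous.
Position 2: none → 0 synonymous.
Position 3: AAU → 1 synonymous.
Total: 0 + 0 + 1 = 1.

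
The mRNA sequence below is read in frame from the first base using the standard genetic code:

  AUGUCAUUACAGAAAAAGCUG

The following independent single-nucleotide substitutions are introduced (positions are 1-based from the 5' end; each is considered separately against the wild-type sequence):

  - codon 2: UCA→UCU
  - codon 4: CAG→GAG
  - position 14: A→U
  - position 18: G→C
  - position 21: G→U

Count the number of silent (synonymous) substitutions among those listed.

Codon 2: UCA (Ser) → UCU (Ser) — synonymous.
Codon 4: CAG (Gln) → GAG (Glu) — missense.
Codon 5: AAA (Lys) → AUA (Ile) — missense.
Codon 6: AAG (Lys) → AAC (Asn) — missense.
Codon 7: CUG (Leu) → CUU (Leu) — synonymous.
Synonymous: 2 of 5.

2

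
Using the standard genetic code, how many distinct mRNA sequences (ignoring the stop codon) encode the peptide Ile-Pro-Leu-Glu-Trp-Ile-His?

864

Ile: 3 codons.
Pro: 4 codons.
Leu: 6 codons.
Glu: 2 codons.
Trp: 1 codon.
Ile: 3 codons.
His: 2 codons.
3 × 4 × 6 × 2 × 1 × 3 × 2 = 864.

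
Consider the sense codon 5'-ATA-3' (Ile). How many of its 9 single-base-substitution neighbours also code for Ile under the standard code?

2

Position 1: none → 0 synonymous.
Position 2: none → 0 synonymous.
Position 3: ATT, ATC → 2 synonymous.
Total: 0 + 0 + 2 = 2.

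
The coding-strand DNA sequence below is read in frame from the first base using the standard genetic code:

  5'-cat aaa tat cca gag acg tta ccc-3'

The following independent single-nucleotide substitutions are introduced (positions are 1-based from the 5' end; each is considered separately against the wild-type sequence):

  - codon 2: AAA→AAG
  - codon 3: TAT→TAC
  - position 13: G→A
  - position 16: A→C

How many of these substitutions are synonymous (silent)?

2

Codon 2: AAA (Lys) → AAG (Lys) — synonymous.
Codon 3: TAT (Tyr) → TAC (Tyr) — synonymous.
Codon 5: GAG (Glu) → AAG (Lys) — missense.
Codon 6: ACG (Thr) → CCG (Pro) — missense.
Synonymous: 2 of 4.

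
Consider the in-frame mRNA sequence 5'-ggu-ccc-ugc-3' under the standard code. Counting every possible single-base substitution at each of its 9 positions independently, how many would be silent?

Codon 1 (GGU, Gly): 3 synonymous substitutions.
Codon 2 (CCC, Pro): 3 synonymous substitutions.
Codon 3 (UGC, Cys): 1 synonymous substitution.
Total: 3 + 3 + 1 = 7.

7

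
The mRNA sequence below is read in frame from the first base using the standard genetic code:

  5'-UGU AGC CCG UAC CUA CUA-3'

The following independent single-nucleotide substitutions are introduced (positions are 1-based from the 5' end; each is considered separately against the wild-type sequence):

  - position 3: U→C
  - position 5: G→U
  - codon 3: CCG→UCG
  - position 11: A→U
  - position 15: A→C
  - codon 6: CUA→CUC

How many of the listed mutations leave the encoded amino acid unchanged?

Codon 1: UGU (Cys) → UGC (Cys) — synonymous.
Codon 2: AGC (Ser) → AUC (Ile) — missense.
Codon 3: CCG (Pro) → UCG (Ser) — missense.
Codon 4: UAC (Tyr) → UUC (Phe) — missense.
Codon 5: CUA (Leu) → CUC (Leu) — synonymous.
Codon 6: CUA (Leu) → CUC (Leu) — synonymous.
Synonymous: 3 of 6.

3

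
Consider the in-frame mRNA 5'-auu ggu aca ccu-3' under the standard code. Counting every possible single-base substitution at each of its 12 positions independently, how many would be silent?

Codon 1 (AUU, Ile): 2 synonymous substitutions.
Codon 2 (GGU, Gly): 3 synonymous substitutions.
Codon 3 (ACA, Thr): 3 synonymous substitutions.
Codon 4 (CCU, Pro): 3 synonymous substitutions.
Total: 2 + 3 + 3 + 3 = 11.

11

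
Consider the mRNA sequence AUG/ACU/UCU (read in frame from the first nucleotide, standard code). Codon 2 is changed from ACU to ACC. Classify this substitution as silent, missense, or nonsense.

silent

Position 6 falls in codon 2: ACU → Thr.
After the substitution the codon is ACC → Thr.
Both encode Thr, so the change is synonymous.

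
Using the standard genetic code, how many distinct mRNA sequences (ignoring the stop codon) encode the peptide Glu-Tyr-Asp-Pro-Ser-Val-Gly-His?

Glu: 2 codons.
Tyr: 2 codons.
Asp: 2 codons.
Pro: 4 codons.
Ser: 6 codons.
Val: 4 codons.
Gly: 4 codons.
His: 2 codons.
2 × 2 × 2 × 4 × 6 × 4 × 4 × 2 = 6144.

6144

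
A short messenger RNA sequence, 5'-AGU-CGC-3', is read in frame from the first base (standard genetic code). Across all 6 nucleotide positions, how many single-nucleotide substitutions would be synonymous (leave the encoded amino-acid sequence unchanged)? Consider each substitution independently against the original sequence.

Codon 1 (AGU, Ser): 1 synonymous substitution.
Codon 2 (CGC, Arg): 3 synonymous substitutions.
Total: 1 + 3 = 4.

4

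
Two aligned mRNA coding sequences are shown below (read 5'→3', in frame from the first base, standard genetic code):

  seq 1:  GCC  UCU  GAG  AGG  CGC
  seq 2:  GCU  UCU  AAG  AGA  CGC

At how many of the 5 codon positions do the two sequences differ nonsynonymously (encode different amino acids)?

Codon 1: GCC Ala / GCU Ala — synonymous.
Codon 2: UCU Ser / UCU Ser — identical.
Codon 3: GAG Glu / AAG Lys — nonsynonymous.
Codon 4: AGG Arg / AGA Arg — synonymous.
Codon 5: CGC Arg / CGC Arg — identical.
Nonsynonymous differences: 1.

1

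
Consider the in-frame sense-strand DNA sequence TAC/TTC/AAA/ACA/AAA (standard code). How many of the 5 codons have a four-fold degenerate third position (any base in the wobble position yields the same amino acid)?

Codon 1 TAC (Tyr): third position 2-fold.
Codon 2 TTC (Phe): third position 2-fold.
Codon 3 AAA (Lys): third position 2-fold.
Codon 4 ACA (Thr): third position 4-fold.
Codon 5 AAA (Lys): third position 2-fold.
Four-fold degenerate third positions: 1.

1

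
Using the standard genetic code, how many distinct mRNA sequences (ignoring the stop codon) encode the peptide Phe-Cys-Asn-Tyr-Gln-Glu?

Phe: 2 codons.
Cys: 2 codons.
Asn: 2 codons.
Tyr: 2 codons.
Gln: 2 codons.
Glu: 2 codons.
2 × 2 × 2 × 2 × 2 × 2 = 64.

64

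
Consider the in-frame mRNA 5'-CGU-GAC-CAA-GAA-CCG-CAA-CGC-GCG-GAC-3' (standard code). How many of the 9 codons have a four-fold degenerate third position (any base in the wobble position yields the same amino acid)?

Codon 1 CGU (Arg): third position 4-fold.
Codon 2 GAC (Asp): third position 2-fold.
Codon 3 CAA (Gln): third position 2-fold.
Codon 4 GAA (Glu): third position 2-fold.
Codon 5 CCG (Pro): third position 4-fold.
Codon 6 CAA (Gln): third position 2-fold.
Codon 7 CGC (Arg): third position 4-fold.
Codon 8 GCG (Ala): third position 4-fold.
Codon 9 GAC (Asp): third position 2-fold.
Four-fold degenerate third positions: 4.

4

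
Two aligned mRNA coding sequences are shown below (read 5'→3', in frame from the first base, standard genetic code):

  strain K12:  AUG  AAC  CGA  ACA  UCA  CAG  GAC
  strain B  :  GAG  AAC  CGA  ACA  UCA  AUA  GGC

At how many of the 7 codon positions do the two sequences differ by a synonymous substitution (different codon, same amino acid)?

0

Codon 1: AUG Met / GAG Glu — nonsynonymous.
Codon 2: AAC Asn / AAC Asn — identical.
Codon 3: CGA Arg / CGA Arg — identical.
Codon 4: ACA Thr / ACA Thr — identical.
Codon 5: UCA Ser / UCA Ser — identical.
Codon 6: CAG Gln / AUA Ile — nonsynonymous.
Codon 7: GAC Asp / GGC Gly — nonsynonymous.
Synonymous differences: 0.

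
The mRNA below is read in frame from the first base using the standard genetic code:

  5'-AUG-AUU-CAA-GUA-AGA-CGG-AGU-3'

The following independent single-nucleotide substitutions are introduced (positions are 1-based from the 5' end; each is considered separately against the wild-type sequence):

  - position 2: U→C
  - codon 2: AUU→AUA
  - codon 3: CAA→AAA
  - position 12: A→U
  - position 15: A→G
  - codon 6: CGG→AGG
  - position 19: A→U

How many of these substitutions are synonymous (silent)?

4

Codon 1: AUG (Met) → ACG (Thr) — missense.
Codon 2: AUU (Ile) → AUA (Ile) — synonymous.
Codon 3: CAA (Gln) → AAA (Lys) — missense.
Codon 4: GUA (Val) → GUU (Val) — synonymous.
Codon 5: AGA (Arg) → AGG (Arg) — synonymous.
Codon 6: CGG (Arg) → AGG (Arg) — synonymous.
Codon 7: AGU (Ser) → UGU (Cys) — missense.
Synonymous: 4 of 7.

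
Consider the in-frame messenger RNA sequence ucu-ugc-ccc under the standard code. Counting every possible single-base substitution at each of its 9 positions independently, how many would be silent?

Codon 1 (UCU, Ser): 3 synonymous substitutions.
Codon 2 (UGC, Cys): 1 synonymous substitution.
Codon 3 (CCC, Pro): 3 synonymous substitutions.
Total: 3 + 1 + 3 = 7.

7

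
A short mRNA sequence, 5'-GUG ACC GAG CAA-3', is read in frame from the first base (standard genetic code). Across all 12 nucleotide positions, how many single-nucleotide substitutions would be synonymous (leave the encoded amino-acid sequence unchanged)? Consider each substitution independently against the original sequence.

8

Codon 1 (GUG, Val): 3 synonymous substitutions.
Codon 2 (ACC, Thr): 3 synonymous substitutions.
Codon 3 (GAG, Glu): 1 synonymous substitution.
Codon 4 (CAA, Gln): 1 synonymous substitution.
Total: 3 + 3 + 1 + 1 = 8.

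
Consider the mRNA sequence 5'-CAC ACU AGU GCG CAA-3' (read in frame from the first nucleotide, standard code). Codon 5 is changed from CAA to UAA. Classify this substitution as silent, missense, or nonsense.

Position 13 falls in codon 5: CAA → Gln.
After the substitution the codon is UAA → Stop.
The new codon is a stop codon, so this is a nonsense mutation.

nonsense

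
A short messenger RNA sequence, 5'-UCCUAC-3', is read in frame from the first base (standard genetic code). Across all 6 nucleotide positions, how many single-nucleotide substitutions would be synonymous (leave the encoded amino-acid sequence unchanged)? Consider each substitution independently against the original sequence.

4

Codon 1 (UCC, Ser): 3 synonymous substitutions.
Codon 2 (UAC, Tyr): 1 synonymous substitution.
Total: 3 + 1 = 4.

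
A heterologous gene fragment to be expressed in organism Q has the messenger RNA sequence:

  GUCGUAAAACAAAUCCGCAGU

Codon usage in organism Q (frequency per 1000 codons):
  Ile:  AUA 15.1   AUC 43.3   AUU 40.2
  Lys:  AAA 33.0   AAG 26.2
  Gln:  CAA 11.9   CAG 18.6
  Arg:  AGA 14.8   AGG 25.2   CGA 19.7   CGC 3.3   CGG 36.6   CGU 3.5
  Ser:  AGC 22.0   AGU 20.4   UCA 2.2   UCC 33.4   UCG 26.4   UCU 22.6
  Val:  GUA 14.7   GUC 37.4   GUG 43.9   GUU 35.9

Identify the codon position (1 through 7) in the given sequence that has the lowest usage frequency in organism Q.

6

Codon 1 GUC (Val): 37.4 per 1000.
Codon 2 GUA (Val): 14.7 per 1000.
Codon 3 AAA (Lys): 33.0 per 1000.
Codon 4 CAA (Gln): 11.9 per 1000.
Codon 5 AUC (Ile): 43.3 per 1000.
Codon 6 CGC (Arg): 3.3 per 1000.
Codon 7 AGU (Ser): 20.4 per 1000.
Lowest frequency is 3.3 at codon 6.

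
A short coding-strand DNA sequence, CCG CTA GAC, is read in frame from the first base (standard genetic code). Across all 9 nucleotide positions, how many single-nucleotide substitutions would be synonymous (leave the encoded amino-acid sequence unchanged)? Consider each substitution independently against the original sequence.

8

Codon 1 (CCG, Pro): 3 synonymous substitutions.
Codon 2 (CTA, Leu): 4 synonymous substitutions.
Codon 3 (GAC, Asp): 1 synonymous substitution.
Total: 3 + 4 + 1 = 8.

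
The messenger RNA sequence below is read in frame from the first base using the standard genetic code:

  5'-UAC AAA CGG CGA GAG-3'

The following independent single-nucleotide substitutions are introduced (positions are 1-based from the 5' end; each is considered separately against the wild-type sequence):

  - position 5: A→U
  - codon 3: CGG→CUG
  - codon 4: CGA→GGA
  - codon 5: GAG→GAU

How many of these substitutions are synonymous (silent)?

Codon 2: AAA (Lys) → AUA (Ile) — missense.
Codon 3: CGG (Arg) → CUG (Leu) — missense.
Codon 4: CGA (Arg) → GGA (Gly) — missense.
Codon 5: GAG (Glu) → GAU (Asp) — missense.
Synonymous: 0 of 4.

0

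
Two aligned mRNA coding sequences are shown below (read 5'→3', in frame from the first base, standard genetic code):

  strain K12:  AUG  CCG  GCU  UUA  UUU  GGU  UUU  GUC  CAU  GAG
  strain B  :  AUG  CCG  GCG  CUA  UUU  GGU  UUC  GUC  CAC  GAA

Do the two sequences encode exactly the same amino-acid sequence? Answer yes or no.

Codon 1: AUG Met / AUG Met — identical.
Codon 2: CCG Pro / CCG Pro — identical.
Codon 3: GCU Ala / GCG Ala — synonymous.
Codon 4: UUA Leu / CUA Leu — synonymous.
Codon 5: UUU Phe / UUU Phe — identical.
Codon 6: GGU Gly / GGU Gly — identical.
Codon 7: UUU Phe / UUC Phe — synonymous.
Codon 8: GUC Val / GUC Val — identical.
Codon 9: CAU His / CAC His — synonymous.
Codon 10: GAG Glu / GAA Glu — synonymous.
Nonsynonymous differences: 0 → same protein.

yes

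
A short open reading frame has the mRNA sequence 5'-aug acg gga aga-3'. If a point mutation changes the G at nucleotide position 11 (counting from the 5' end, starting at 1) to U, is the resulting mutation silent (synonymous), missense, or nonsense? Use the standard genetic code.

missense

Position 11 falls in codon 4: AGA → Arg.
After the substitution the codon is AUA → Ile.
Arg ≠ Ile, so this is a missense mutation.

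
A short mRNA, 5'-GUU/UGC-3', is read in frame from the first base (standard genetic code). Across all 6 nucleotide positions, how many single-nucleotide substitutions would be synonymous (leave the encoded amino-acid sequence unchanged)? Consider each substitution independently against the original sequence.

Codon 1 (GUU, Val): 3 synonymous substitutions.
Codon 2 (UGC, Cys): 1 synonymous substitution.
Total: 3 + 1 = 4.

4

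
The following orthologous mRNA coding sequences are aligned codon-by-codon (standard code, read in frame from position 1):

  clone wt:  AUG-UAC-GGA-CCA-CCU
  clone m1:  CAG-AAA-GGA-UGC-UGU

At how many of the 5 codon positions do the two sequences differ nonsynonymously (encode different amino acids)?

Codon 1: AUG Met / CAG Gln — nonsynonymous.
Codon 2: UAC Tyr / AAA Lys — nonsynonymous.
Codon 3: GGA Gly / GGA Gly — identical.
Codon 4: CCA Pro / UGC Cys — nonsynonymous.
Codon 5: CCU Pro / UGU Cys — nonsynonymous.
Nonsynonymous differences: 4.

4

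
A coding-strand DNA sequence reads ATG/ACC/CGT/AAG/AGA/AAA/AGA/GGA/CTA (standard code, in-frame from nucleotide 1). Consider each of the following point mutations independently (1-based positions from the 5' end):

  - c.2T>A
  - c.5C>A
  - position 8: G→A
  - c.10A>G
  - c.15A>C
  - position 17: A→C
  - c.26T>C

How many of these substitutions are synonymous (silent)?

Codon 1: ATG (Met) → AAG (Lys) — missense.
Codon 2: ACC (Thr) → AAC (Asn) — missense.
Codon 3: CGT (Arg) → CAT (His) — missense.
Codon 4: AAG (Lys) → GAG (Glu) — missense.
Codon 5: AGA (Arg) → AGC (Ser) — missense.
Codon 6: AAA (Lys) → ACA (Thr) — missense.
Codon 9: CTA (Leu) → CCA (Pro) — missense.
Synonymous: 0 of 7.

0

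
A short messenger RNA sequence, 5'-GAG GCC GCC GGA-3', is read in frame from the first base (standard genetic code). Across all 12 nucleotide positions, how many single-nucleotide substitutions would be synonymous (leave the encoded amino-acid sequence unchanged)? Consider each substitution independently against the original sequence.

Codon 1 (GAG, Glu): 1 synonymous substitution.
Codon 2 (GCC, Ala): 3 synonymous substitutions.
Codon 3 (GCC, Ala): 3 synonymous substitutions.
Codon 4 (GGA, Gly): 3 synonymous substitutions.
Total: 1 + 3 + 3 + 3 = 10.

10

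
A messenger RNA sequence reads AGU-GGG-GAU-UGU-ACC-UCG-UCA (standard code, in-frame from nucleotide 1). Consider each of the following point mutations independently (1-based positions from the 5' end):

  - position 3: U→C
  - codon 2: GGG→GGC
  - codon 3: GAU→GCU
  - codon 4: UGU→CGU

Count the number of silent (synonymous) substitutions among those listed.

2

Codon 1: AGU (Ser) → AGC (Ser) — synonymous.
Codon 2: GGG (Gly) → GGC (Gly) — synonymous.
Codon 3: GAU (Asp) → GCU (Ala) — missense.
Codon 4: UGU (Cys) → CGU (Arg) — missense.
Synonymous: 2 of 4.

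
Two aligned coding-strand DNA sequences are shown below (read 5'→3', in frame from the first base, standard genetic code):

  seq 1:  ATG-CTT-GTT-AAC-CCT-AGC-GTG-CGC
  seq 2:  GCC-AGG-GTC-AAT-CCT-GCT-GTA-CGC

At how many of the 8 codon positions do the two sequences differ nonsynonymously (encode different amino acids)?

3

Codon 1: ATG Met / GCC Ala — nonsynonymous.
Codon 2: CTT Leu / AGG Arg — nonsynonymous.
Codon 3: GTT Val / GTC Val — synonymous.
Codon 4: AAC Asn / AAT Asn — synonymous.
Codon 5: CCT Pro / CCT Pro — identical.
Codon 6: AGC Ser / GCT Ala — nonsynonymous.
Codon 7: GTG Val / GTA Val — synonymous.
Codon 8: CGC Arg / CGC Arg — identical.
Nonsynonymous differences: 3.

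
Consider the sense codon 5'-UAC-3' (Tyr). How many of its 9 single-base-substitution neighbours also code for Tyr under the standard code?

1

Position 1: none → 0 synonymous.
Position 2: none → 0 synonymous.
Position 3: UAU → 1 synonymous.
Total: 0 + 0 + 1 = 1.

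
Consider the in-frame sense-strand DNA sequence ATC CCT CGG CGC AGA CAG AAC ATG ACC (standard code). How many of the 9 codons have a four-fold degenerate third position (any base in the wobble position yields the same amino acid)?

Codon 1 ATC (Ile): third position 3-fold.
Codon 2 CCT (Pro): third position 4-fold.
Codon 3 CGG (Arg): third position 4-fold.
Codon 4 CGC (Arg): third position 4-fold.
Codon 5 AGA (Arg): third position 2-fold.
Codon 6 CAG (Gln): third position 2-fold.
Codon 7 AAC (Asn): third position 2-fold.
Codon 8 ATG (Met): third position 1-fold.
Codon 9 ACC (Thr): third position 4-fold.
Four-fold degenerate third positions: 4.

4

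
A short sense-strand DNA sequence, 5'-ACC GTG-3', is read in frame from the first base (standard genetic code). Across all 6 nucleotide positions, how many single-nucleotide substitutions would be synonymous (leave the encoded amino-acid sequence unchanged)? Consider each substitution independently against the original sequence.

Codon 1 (ACC, Thr): 3 synonymous substitutions.
Codon 2 (GTG, Val): 3 synonymous substitutions.
Total: 3 + 3 = 6.

6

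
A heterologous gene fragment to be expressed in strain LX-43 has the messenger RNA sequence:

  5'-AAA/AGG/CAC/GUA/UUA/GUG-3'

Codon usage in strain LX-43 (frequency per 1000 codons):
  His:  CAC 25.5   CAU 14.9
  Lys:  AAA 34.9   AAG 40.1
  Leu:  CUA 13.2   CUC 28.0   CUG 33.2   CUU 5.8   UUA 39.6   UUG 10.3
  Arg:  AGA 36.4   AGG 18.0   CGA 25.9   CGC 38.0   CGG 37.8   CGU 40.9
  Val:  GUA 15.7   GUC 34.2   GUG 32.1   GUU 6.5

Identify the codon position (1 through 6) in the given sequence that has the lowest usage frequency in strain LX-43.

Codon 1 AAA (Lys): 34.9 per 1000.
Codon 2 AGG (Arg): 18.0 per 1000.
Codon 3 CAC (His): 25.5 per 1000.
Codon 4 GUA (Val): 15.7 per 1000.
Codon 5 UUA (Leu): 39.6 per 1000.
Codon 6 GUG (Val): 32.1 per 1000.
Lowest frequency is 15.7 at codon 4.

4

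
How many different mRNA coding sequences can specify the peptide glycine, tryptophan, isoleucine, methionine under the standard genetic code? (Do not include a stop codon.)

12

Gly: 4 codons.
Trp: 1 codon.
Ile: 3 codons.
Met: 1 codon.
4 × 1 × 3 × 1 = 12.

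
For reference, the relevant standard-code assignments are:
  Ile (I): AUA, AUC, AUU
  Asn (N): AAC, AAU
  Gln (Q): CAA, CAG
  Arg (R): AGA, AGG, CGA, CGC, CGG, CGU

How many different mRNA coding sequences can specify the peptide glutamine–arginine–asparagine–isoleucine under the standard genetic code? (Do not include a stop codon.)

72

Gln: 2 codons.
Arg: 6 codons.
Asn: 2 codons.
Ile: 3 codons.
2 × 6 × 2 × 3 = 72.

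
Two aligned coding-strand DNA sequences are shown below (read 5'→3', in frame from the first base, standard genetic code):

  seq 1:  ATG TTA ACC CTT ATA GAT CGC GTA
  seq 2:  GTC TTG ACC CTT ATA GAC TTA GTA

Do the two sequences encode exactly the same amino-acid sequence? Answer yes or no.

no

Codon 1: ATG Met / GTC Val — nonsynonymous.
Codon 2: TTA Leu / TTG Leu — synonymous.
Codon 3: ACC Thr / ACC Thr — identical.
Codon 4: CTT Leu / CTT Leu — identical.
Codon 5: ATA Ile / ATA Ile — identical.
Codon 6: GAT Asp / GAC Asp — synonymous.
Codon 7: CGC Arg / TTA Leu — nonsynonymous.
Codon 8: GTA Val / GTA Val — identical.
Nonsynonymous differences: 2 → different protein.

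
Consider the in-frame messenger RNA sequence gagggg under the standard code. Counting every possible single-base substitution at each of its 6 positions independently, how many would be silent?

4

Codon 1 (GAG, Glu): 1 synonymous substitution.
Codon 2 (GGG, Gly): 3 synonymous substitutions.
Total: 1 + 3 = 4.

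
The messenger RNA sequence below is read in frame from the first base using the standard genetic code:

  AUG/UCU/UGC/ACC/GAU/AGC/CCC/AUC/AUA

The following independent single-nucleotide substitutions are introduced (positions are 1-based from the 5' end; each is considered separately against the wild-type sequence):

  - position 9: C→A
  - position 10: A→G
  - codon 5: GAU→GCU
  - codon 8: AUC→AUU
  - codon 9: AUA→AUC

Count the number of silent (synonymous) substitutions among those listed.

2

Codon 3: UGC (Cys) → UGA (Stop) — nonsense.
Codon 4: ACC (Thr) → GCC (Ala) — missense.
Codon 5: GAU (Asp) → GCU (Ala) — missense.
Codon 8: AUC (Ile) → AUU (Ile) — synonymous.
Codon 9: AUA (Ile) → AUC (Ile) — synonymous.
Synonymous: 2 of 5.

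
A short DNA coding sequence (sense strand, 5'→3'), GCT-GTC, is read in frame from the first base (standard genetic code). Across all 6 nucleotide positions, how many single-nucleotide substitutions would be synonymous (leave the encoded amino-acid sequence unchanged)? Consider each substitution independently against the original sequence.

6

Codon 1 (GCT, Ala): 3 synonymous substitutions.
Codon 2 (GTC, Val): 3 synonymous substitutions.
Total: 3 + 3 = 6.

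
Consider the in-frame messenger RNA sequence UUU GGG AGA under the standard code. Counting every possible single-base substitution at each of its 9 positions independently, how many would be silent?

6

Codon 1 (UUU, Phe): 1 synonymous substitution.
Codon 2 (GGG, Gly): 3 synonymous substitutions.
Codon 3 (AGA, Arg): 2 synonymous substitutions.
Total: 1 + 3 + 2 = 6.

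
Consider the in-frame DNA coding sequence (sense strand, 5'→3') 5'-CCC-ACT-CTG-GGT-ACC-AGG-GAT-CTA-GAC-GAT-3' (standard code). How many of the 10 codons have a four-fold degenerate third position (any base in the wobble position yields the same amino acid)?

Codon 1 CCC (Pro): third position 4-fold.
Codon 2 ACT (Thr): third position 4-fold.
Codon 3 CTG (Leu): third position 4-fold.
Codon 4 GGT (Gly): third position 4-fold.
Codon 5 ACC (Thr): third position 4-fold.
Codon 6 AGG (Arg): third position 2-fold.
Codon 7 GAT (Asp): third position 2-fold.
Codon 8 CTA (Leu): third position 4-fold.
Codon 9 GAC (Asp): third position 2-fold.
Codon 10 GAT (Asp): third position 2-fold.
Four-fold degenerate third positions: 6.

6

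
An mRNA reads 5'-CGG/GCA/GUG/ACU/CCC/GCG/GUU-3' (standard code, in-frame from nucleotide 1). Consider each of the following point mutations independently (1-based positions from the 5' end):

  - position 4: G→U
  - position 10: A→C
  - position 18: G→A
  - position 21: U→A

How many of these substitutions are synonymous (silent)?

2

Codon 2: GCA (Ala) → UCA (Ser) — missense.
Codon 4: ACU (Thr) → CCU (Pro) — missense.
Codon 6: GCG (Ala) → GCA (Ala) — synonymous.
Codon 7: GUU (Val) → GUA (Val) — synonymous.
Synonymous: 2 of 4.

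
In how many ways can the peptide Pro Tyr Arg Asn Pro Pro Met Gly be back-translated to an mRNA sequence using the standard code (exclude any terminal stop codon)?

Pro: 4 codons.
Tyr: 2 codons.
Arg: 6 codons.
Asn: 2 codons.
Pro: 4 codons.
Pro: 4 codons.
Met: 1 codon.
Gly: 4 codons.
4 × 2 × 6 × 2 × 4 × 4 × 1 × 4 = 6144.

6144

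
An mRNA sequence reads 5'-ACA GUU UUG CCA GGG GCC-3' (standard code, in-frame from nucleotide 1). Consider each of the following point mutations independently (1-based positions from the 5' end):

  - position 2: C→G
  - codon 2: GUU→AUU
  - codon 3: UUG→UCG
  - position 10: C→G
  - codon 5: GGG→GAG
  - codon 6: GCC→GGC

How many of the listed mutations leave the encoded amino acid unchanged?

Codon 1: ACA (Thr) → AGA (Arg) — missense.
Codon 2: GUU (Val) → AUU (Ile) — missense.
Codon 3: UUG (Leu) → UCG (Ser) — missense.
Codon 4: CCA (Pro) → GCA (Ala) — missense.
Codon 5: GGG (Gly) → GAG (Glu) — missense.
Codon 6: GCC (Ala) → GGC (Gly) — missense.
Synonymous: 0 of 6.

0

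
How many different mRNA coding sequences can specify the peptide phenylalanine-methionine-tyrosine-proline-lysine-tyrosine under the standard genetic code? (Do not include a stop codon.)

Phe: 2 codons.
Met: 1 codon.
Tyr: 2 codons.
Pro: 4 codons.
Lys: 2 codons.
Tyr: 2 codons.
2 × 1 × 2 × 4 × 2 × 2 = 64.

64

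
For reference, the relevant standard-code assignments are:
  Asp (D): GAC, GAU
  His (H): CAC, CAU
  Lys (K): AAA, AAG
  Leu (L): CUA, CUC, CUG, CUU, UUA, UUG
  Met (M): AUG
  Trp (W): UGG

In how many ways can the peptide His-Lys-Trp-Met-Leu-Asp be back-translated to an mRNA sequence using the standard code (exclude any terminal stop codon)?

His: 2 codons.
Lys: 2 codons.
Trp: 1 codon.
Met: 1 codon.
Leu: 6 codons.
Asp: 2 codons.
2 × 2 × 1 × 1 × 6 × 2 = 48.

48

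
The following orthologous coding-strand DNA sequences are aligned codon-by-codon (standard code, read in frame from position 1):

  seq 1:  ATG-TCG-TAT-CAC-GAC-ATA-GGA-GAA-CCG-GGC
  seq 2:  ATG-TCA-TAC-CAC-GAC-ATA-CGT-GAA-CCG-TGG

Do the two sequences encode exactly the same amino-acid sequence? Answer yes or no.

no

Codon 1: ATG Met / ATG Met — identical.
Codon 2: TCG Ser / TCA Ser — synonymous.
Codon 3: TAT Tyr / TAC Tyr — synonymous.
Codon 4: CAC His / CAC His — identical.
Codon 5: GAC Asp / GAC Asp — identical.
Codon 6: ATA Ile / ATA Ile — identical.
Codon 7: GGA Gly / CGT Arg — nonsynonymous.
Codon 8: GAA Glu / GAA Glu — identical.
Codon 9: CCG Pro / CCG Pro — identical.
Codon 10: GGC Gly / TGG Trp — nonsynonymous.
Nonsynonymous differences: 2 → different protein.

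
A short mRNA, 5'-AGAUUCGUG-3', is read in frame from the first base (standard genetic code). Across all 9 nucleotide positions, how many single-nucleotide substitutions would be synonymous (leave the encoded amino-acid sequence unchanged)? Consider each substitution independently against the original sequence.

Codon 1 (AGA, Arg): 2 synonymous substitutions.
Codon 2 (UUC, Phe): 1 synonymous substitution.
Codon 3 (GUG, Val): 3 synonymous substitutions.
Total: 2 + 1 + 3 = 6.

6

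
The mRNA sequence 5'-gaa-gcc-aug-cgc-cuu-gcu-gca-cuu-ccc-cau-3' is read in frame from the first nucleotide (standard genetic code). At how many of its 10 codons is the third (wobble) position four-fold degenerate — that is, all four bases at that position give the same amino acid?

7

Codon 1 GAA (Glu): third position 2-fold.
Codon 2 GCC (Ala): third position 4-fold.
Codon 3 AUG (Met): third position 1-fold.
Codon 4 CGC (Arg): third position 4-fold.
Codon 5 CUU (Leu): third position 4-fold.
Codon 6 GCU (Ala): third position 4-fold.
Codon 7 GCA (Ala): third position 4-fold.
Codon 8 CUU (Leu): third position 4-fold.
Codon 9 CCC (Pro): third position 4-fold.
Codon 10 CAU (His): third position 2-fold.
Four-fold degenerate third positions: 7.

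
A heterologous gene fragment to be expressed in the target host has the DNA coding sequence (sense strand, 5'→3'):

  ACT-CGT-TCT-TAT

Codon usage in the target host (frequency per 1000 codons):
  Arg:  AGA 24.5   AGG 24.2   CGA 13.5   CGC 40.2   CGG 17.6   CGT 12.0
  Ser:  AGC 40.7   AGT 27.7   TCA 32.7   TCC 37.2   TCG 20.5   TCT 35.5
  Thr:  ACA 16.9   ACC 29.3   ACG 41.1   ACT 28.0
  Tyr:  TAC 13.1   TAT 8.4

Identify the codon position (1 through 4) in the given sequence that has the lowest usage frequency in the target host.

4

Codon 1 ACT (Thr): 28.0 per 1000.
Codon 2 CGT (Arg): 12.0 per 1000.
Codon 3 TCT (Ser): 35.5 per 1000.
Codon 4 TAT (Tyr): 8.4 per 1000.
Lowest frequency is 8.4 at codon 4.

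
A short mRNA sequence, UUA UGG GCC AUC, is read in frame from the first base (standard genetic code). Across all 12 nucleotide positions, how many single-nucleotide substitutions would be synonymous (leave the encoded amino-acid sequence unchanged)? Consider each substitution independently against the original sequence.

7

Codon 1 (UUA, Leu): 2 synonymous substitutions.
Codon 2 (UGG, Trp): 0 synonymous substitutions.
Codon 3 (GCC, Ala): 3 synonymous substitutions.
Codon 4 (AUC, Ile): 2 synonymous substitutions.
Total: 2 + 0 + 3 + 2 = 7.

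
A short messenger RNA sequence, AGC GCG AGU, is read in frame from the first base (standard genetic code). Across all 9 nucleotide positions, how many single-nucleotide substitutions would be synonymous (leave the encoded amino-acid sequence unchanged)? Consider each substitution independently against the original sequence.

5

Codon 1 (AGC, Ser): 1 synonymous substitution.
Codon 2 (GCG, Ala): 3 synonymous substitutions.
Codon 3 (AGU, Ser): 1 synonymous substitution.
Total: 1 + 3 + 1 = 5.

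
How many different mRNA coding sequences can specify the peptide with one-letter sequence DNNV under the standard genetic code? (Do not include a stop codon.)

32

Asp: 2 codons.
Asn: 2 codons.
Asn: 2 codons.
Val: 4 codons.
2 × 2 × 2 × 4 = 32.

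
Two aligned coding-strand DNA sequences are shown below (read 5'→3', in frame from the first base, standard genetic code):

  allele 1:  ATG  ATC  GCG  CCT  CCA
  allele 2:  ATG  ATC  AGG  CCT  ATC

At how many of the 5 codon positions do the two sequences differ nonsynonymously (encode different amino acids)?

2

Codon 1: ATG Met / ATG Met — identical.
Codon 2: ATC Ile / ATC Ile — identical.
Codon 3: GCG Ala / AGG Arg — nonsynonymous.
Codon 4: CCT Pro / CCT Pro — identical.
Codon 5: CCA Pro / ATC Ile — nonsynonymous.
Nonsynonymous differences: 2.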